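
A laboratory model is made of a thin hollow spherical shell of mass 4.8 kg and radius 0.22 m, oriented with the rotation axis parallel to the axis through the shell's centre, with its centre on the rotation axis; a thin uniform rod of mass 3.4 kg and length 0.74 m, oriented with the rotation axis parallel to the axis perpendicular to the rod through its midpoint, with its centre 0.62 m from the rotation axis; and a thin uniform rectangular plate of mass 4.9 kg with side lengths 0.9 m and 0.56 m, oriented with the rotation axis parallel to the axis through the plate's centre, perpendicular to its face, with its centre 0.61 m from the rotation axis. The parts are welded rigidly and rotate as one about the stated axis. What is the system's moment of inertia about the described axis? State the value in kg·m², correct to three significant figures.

3.90

Spherical shell: I_cm = (2/3)MR² = (2/3)(4.8)(0.22)² = 0.15488 kg·m²; axis through the centre, so I = 0.15488 kg·m².
Thin rod: I_cm = (1/12)ML² = (1/12)(3.4)(0.74)² = 0.15515 kg·m²; centre at d = 0.62 m, so the parallel axis theorem gives I = 0.15515 + (3.4)(0.62)² = 1.4621 kg·m².
Rectangular plate: I_cm = (1/12)M(a²+b²) = (1/12)(4.9)[(0.9)² + (0.56)²] = 0.4588 kg·m²; centre at d = 0.61 m, so the parallel axis theorem gives I = 0.4588 + (4.9)(0.61)² = 2.2821 kg·m².
Total I = 0.15488 + 1.4621 + 2.2821 = 3.8991 kg·m².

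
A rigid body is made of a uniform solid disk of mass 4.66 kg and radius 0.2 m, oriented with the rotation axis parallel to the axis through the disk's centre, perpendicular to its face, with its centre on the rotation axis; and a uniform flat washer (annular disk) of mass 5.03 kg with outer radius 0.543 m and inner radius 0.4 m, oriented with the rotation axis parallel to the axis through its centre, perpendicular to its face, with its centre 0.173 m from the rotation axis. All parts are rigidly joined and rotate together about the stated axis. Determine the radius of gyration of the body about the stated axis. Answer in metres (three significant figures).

0.378

Solid disk: I_cm = (1/2)MR² = (1/2)(4.66)(0.2)² = 0.0932 kg·m²; axis through the centre, so I = 0.0932 kg·m².
Annular disk: I_cm = (1/2)M(R²+r²) = (1/2)(5.03)[(0.543)² + (0.4)²] = 1.1439 kg·m²; centre at d = 0.173 m, so the parallel axis theorem gives I = 1.1439 + (5.03)(0.173)² = 1.2945 kg·m².
Total I = 1.3877 kg·m²; total mass M = 9.69 kg.
k = √(I/M) = √(1.3877/9.69) = 0.37843 m.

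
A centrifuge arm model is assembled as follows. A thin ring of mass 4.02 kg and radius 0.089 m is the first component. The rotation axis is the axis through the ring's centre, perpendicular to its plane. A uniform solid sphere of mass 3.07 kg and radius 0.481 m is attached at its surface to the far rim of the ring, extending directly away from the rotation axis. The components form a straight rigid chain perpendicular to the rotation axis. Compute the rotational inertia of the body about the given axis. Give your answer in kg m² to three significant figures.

Thin ring: I_cm = MR² = (4.02)(0.089)² = 0.031842 kg m²; axis through the centre, so I = 0.031842 kg m².
Solid sphere: I_cm = (2/5)MR² = (2/5)(3.07)(0.481)² = 0.28411 kg m²; centre at d = 0.089 + 0.481 = 0.57 m, so I = I_cm + Md² gives I = 0.28411 + (3.07)(0.57)² = 1.2816 kg m².
Total I = 0.031842 + 1.2816 = 1.3134 kg m².

1.31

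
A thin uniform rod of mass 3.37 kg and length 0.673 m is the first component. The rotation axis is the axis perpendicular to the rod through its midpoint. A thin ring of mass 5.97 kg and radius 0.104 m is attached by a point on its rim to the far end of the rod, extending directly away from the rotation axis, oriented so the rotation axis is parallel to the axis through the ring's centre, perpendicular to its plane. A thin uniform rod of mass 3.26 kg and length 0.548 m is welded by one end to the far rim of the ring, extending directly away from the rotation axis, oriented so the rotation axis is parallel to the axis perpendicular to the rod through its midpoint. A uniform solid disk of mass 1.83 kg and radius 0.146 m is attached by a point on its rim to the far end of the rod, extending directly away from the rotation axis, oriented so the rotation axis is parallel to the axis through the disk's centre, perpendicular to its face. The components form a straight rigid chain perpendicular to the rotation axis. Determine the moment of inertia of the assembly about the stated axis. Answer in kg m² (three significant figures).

Thin rod: I_cm = (1/12)ML² = (1/12)(3.37)(0.673)² = 0.1272 kg m²; axis through the centre, so I = 0.1272 kg m².
Thin ring: I_cm = MR² = (5.97)(0.104)² = 0.064572 kg m²; centre at d = 0.3365 + 0.104 = 0.4405 m, so I = I_cm + Md² gives I = 0.064572 + (5.97)(0.4405)² = 1.223 kg m².
Thin rod: I_cm = (1/12)ML² = (1/12)(3.26)(0.548)² = 0.081583 kg m²; centre at d = 0.3365 + 0.104 + 0.104 + 0.274 = 0.8185 m, so I = I_cm + Md² gives I = 0.081583 + (3.26)(0.8185)² = 2.2656 kg m².
Solid disk: I_cm = (1/2)MR² = (1/2)(1.83)(0.146)² = 0.019504 kg m²; centre at d = 0.3365 + 0.104 + 0.104 + 0.274 + 0.274 + 0.146 = 1.2385 m, so I = I_cm + Md² gives I = 0.019504 + (1.83)(1.2385)² = 2.8265 kg m².
Total I = 0.1272 + 1.223 + 2.2656 + 2.8265 = 6.4423 kg m².

6.44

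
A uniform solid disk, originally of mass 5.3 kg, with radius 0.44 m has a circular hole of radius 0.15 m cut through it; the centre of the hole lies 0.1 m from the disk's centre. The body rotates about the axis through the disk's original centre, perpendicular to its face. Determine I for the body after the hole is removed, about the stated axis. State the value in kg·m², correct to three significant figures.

Unpierced body about its centre: I₀ = (1/2)MR² = (1/2)(5.3)(0.44)² = 0.51304 kg·m².
The removed disk has mass m = M·(r/R)² = (5.3)(0.15/0.44)² = 0.61596 kg (same uniform areal density).
Its moment of inertia about the rotation axis (parallel-axis theorem): I_hole = (1/2)mr² + md² = (1/2)(0.61596)(0.15)² + (0.61596)(0.1)² = 0.013089 kg·m².
Treating the hole as negative mass, I = I₀ − I_hole = 0.51304 − 0.013089 = 0.49995 kg·m².

0.500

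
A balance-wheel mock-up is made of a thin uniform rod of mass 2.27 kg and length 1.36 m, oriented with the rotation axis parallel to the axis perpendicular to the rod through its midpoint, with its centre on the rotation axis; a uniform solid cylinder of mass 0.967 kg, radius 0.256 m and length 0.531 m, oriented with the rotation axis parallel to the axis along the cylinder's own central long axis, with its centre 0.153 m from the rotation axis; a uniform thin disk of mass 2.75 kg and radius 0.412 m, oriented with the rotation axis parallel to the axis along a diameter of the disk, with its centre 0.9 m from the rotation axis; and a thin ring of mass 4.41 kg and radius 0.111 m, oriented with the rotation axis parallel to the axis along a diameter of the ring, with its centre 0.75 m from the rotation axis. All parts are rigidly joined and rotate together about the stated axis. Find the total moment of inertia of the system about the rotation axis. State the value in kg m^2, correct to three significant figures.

Thin rod: I_cm = (1/12)ML² = (1/12)(2.27)(1.36)² = 0.34988 kg m^2; axis through the centre, so I = 0.34988 kg m^2.
Solid cylinder: I_cm = (1/2)MR² = (1/2)(0.967)(0.256)² = 0.031687 kg m^2; centre at d = 0.153 m, so I = I_cm + Md² gives I = 0.031687 + (0.967)(0.153)² = 0.054323 kg m^2.
Thin disk: I_cm = (1/4)MR² = (1/4)(2.75)(0.412)² = 0.1167 kg m^2; centre at d = 0.9 m, so I = I_cm + Md² gives I = 0.1167 + (2.75)(0.9)² = 2.3442 kg m^2.
Thin ring: I_cm = (1/2)MR² = (1/2)(4.41)(0.111)² = 0.027168 kg m^2; centre at d = 0.75 m, so I = I_cm + Md² gives I = 0.027168 + (4.41)(0.75)² = 2.5078 kg m^2.
Total I = 0.34988 + 0.054323 + 2.3442 + 2.5078 = 5.2562 kg m^2.

5.26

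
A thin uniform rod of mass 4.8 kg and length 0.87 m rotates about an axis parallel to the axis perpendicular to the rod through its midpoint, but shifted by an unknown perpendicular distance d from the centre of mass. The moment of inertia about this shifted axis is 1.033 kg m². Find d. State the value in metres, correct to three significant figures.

0.390

About the centre-of-mass axis, I_cm = (1/12)ML² = (1/12)(4.8)(0.87)² = 0.30276 kg m².
Parallel axis theorem: I = I_cm + Md², so Md² = 1.033 − 0.30276 = 0.73024 kg m².
d = √(0.73024 / 4.8) = 0.39004 m.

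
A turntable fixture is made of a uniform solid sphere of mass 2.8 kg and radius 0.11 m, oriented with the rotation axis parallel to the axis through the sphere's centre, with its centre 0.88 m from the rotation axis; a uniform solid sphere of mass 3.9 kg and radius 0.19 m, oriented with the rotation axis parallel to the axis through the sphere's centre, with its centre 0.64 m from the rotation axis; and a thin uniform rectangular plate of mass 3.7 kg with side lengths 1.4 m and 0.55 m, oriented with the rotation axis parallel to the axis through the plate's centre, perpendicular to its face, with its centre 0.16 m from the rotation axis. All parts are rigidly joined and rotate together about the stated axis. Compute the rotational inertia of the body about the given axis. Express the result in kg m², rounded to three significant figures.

Solid sphere: I_cm = (2/5)MR² = (2/5)(2.8)(0.11)² = 0.013552 kg m²; centre at d = 0.88 m, so the parallel axis theorem gives I = 0.013552 + (2.8)(0.88)² = 2.1819 kg m².
Solid sphere: I_cm = (2/5)MR² = (2/5)(3.9)(0.19)² = 0.056316 kg m²; centre at d = 0.64 m, so the parallel axis theorem gives I = 0.056316 + (3.9)(0.64)² = 1.6538 kg m².
Rectangular plate: I_cm = (1/12)M(a²+b²) = (1/12)(3.7)[(1.4)² + (0.55)²] = 0.6976 kg m²; centre at d = 0.16 m, so the parallel axis theorem gives I = 0.6976 + (3.7)(0.16)² = 0.79232 kg m².
Total I = 2.1819 + 1.6538 + 0.79232 = 4.628 kg m².

4.63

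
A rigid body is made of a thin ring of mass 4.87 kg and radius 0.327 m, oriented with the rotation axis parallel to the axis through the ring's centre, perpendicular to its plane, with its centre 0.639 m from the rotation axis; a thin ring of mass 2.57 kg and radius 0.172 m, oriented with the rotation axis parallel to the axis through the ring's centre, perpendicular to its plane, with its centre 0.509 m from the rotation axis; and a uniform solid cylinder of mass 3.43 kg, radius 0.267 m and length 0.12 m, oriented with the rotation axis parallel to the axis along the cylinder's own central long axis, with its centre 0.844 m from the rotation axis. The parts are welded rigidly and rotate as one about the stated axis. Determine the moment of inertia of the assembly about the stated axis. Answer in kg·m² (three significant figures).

5.82

Thin ring: I_cm = MR² = (4.87)(0.327)² = 0.52074 kg·m²; centre at d = 0.639 m, so the parallel axis theorem gives I = 0.52074 + (4.87)(0.639)² = 2.5093 kg·m².
Thin ring: I_cm = MR² = (2.57)(0.172)² = 0.076031 kg·m²; centre at d = 0.509 m, so the parallel axis theorem gives I = 0.076031 + (2.57)(0.509)² = 0.74187 kg·m².
Solid cylinder: I_cm = (1/2)MR² = (1/2)(3.43)(0.267)² = 0.12226 kg·m²; centre at d = 0.844 m, so the parallel axis theorem gives I = 0.12226 + (3.43)(0.844)² = 2.5656 kg·m².
Total I = 2.5093 + 0.74187 + 2.5656 = 5.8167 kg·m².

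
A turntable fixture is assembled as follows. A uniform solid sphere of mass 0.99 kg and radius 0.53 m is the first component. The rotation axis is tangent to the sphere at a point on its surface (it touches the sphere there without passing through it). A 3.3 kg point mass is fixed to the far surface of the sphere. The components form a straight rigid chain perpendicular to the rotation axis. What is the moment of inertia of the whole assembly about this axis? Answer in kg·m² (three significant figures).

4.10

Solid sphere: I_cm = (2/5)MR² = (2/5)(0.99)(0.53)² = 0.11124 kg·m²; centre at d = 0.53 m, so I = I_cm + Md² gives I = 0.11124 + (0.99)(0.53)² = 0.38933 kg·m².
Point mass: I_cm = 0; centre at d = 0.53 + 0.53 = 1.06 m, so I = I_cm + Md² gives I = 0 + (3.3)(1.06)² = 3.7079 kg·m².
Total I = 0.38933 + 3.7079 = 4.0972 kg·m².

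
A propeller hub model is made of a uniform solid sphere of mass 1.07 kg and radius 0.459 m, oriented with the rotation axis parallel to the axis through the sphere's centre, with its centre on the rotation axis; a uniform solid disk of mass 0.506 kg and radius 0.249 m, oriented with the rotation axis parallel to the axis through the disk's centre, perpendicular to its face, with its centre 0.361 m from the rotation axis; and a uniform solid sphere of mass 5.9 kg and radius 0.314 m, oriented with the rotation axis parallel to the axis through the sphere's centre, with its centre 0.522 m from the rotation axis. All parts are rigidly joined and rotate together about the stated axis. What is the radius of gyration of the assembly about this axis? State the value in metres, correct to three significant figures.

0.519

Solid sphere: I_cm = (2/5)MR² = (2/5)(1.07)(0.459)² = 0.090171 kg m^2; axis through the centre, so I = 0.090171 kg m^2.
Solid disk: I_cm = (1/2)MR² = (1/2)(0.506)(0.249)² = 0.015686 kg m^2; centre at d = 0.361 m, so the parallel axis theorem gives I = 0.015686 + (0.506)(0.361)² = 0.081629 kg m^2.
Solid sphere: I_cm = (2/5)MR² = (2/5)(5.9)(0.314)² = 0.23269 kg m^2; centre at d = 0.522 m, so the parallel axis theorem gives I = 0.23269 + (5.9)(0.522)² = 1.8403 kg m^2.
Total I = 2.0121 kg m^2; total mass M = 7.476 kg.
k = √(I/M) = √(2.0121/7.476) = 0.51879 m.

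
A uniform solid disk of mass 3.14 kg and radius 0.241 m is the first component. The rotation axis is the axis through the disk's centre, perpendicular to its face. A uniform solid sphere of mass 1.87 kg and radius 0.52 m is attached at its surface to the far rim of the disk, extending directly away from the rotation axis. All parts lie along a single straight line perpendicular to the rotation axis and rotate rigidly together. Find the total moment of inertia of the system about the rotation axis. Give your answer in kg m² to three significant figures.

Solid disk: I_cm = (1/2)MR² = (1/2)(3.14)(0.241)² = 0.091187 kg m²; axis through the centre, so I = 0.091187 kg m².
Solid sphere: I_cm = (2/5)MR² = (2/5)(1.87)(0.52)² = 0.20226 kg m²; centre at d = 0.241 + 0.52 = 0.761 m, so the parallel axis theorem gives I = 0.20226 + (1.87)(0.761)² = 1.2852 kg m².
Total I = 0.091187 + 1.2852 = 1.3764 kg m².

1.38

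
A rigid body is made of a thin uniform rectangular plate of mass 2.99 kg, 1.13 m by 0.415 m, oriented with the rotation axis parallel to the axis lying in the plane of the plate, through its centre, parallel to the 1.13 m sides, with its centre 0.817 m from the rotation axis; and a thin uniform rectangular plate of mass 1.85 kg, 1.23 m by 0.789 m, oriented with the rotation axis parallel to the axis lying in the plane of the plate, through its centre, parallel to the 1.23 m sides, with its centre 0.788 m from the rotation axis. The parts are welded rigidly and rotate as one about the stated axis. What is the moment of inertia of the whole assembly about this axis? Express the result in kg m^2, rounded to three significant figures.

3.28

Rectangular plate: I_cm = (1/12)Mb² = (1/12)(2.99)(0.415)² = 0.042913 kg m^2; centre at d = 0.817 m, so I = I_cm + Md² gives I = 0.042913 + (2.99)(0.817)² = 2.0387 kg m^2.
Rectangular plate: I_cm = (1/12)Mb² = (1/12)(1.85)(0.789)² = 0.095972 kg m^2; centre at d = 0.788 m, so I = I_cm + Md² gives I = 0.095972 + (1.85)(0.788)² = 1.2447 kg m^2.
Total I = 2.0387 + 1.2447 = 3.2834 kg m^2.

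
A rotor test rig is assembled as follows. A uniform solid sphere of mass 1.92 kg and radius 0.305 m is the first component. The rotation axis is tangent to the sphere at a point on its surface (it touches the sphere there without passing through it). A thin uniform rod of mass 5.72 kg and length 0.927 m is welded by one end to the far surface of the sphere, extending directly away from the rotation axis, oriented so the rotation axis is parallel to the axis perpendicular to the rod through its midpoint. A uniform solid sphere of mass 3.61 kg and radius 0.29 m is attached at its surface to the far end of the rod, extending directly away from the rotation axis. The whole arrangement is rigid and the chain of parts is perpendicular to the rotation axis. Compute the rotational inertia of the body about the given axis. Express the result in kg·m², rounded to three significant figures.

Solid sphere: I_cm = (2/5)MR² = (2/5)(1.92)(0.305)² = 0.071443 kg·m²; centre at d = 0.305 m, so the parallel axis theorem gives I = 0.071443 + (1.92)(0.305)² = 0.25005 kg·m².
Thin rod: I_cm = (1/12)ML² = (1/12)(5.72)(0.927)² = 0.40961 kg·m²; centre at d = 0.305 + 0.305 + 0.4635 = 1.0735 m, so the parallel axis theorem gives I = 0.40961 + (5.72)(1.0735)² = 7.0014 kg·m².
Solid sphere: I_cm = (2/5)MR² = (2/5)(3.61)(0.29)² = 0.12144 kg·m²; centre at d = 0.305 + 0.305 + 0.4635 + 0.4635 + 0.29 = 1.827 m, so the parallel axis theorem gives I = 0.12144 + (3.61)(1.827)² = 12.171 kg·m².
Total I = 0.25005 + 7.0014 + 12.171 = 19.423 kg·m².

19.4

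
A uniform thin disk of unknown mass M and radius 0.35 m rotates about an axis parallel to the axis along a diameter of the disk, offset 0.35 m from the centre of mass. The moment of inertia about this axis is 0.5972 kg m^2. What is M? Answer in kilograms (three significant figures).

3.90

I = I_cm + Md² = (1/4)MR² + Md² = M·[0.25·(0.35)² + (0.35)²] = M·0.15312.
So M = 0.5972 / 0.15312 = 3.9001 kg.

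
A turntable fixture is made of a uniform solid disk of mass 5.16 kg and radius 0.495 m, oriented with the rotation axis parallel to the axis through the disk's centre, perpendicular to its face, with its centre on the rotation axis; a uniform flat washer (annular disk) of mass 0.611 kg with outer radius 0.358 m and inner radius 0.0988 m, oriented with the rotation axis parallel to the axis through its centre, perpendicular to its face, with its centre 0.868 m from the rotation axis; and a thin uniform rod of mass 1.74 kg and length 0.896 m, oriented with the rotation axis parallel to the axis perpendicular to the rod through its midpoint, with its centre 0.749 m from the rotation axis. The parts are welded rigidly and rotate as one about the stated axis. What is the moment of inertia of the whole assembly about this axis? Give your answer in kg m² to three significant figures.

Solid disk: I_cm = (1/2)MR² = (1/2)(5.16)(0.495)² = 0.63216 kg m²; axis through the centre, so I = 0.63216 kg m².
Annular disk: I_cm = (1/2)M(R²+r²) = (1/2)(0.611)[(0.358)² + (0.0988)²] = 0.042136 kg m²; centre at d = 0.868 m, so I = I_cm + Md² gives I = 0.042136 + (0.611)(0.868)² = 0.50248 kg m².
Thin rod: I_cm = (1/12)ML² = (1/12)(1.74)(0.896)² = 0.11641 kg m²; centre at d = 0.749 m, so I = I_cm + Md² gives I = 0.11641 + (1.74)(0.749)² = 1.0926 kg m².
Total I = 0.63216 + 0.50248 + 1.0926 = 2.2272 kg m².

2.23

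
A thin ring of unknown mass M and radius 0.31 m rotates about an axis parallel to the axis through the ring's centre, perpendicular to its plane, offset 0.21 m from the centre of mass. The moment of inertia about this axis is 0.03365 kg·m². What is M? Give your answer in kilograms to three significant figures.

0.240

I = I_cm + Md² = MR² + Md² = M·[1·(0.31)² + (0.21)²] = M·0.1402.
So M = 0.03365 / 0.1402 = 0.24001 kg.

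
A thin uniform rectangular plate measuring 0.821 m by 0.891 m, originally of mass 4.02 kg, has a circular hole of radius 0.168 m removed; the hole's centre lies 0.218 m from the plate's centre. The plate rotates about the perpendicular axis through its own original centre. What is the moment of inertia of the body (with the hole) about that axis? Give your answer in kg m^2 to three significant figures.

Unpierced body about its centre: I₀ = (1/12)M(a²+b²) = (1/12)(4.02)[(0.821)² + (0.891)²] = 0.49175 kg m^2.
The removed disk has mass m = M·πr²/(ab) = (4.02)·π(0.168)²/(0.821·0.891) = 0.48727 kg (same uniform areal density).
Its moment of inertia about the rotation axis (parallel-axis theorem): I_hole = (1/2)mr² + md² = (1/2)(0.48727)(0.168)² + (0.48727)(0.218)² = 0.030034 kg m^2.
Treating the hole as negative mass, I = I₀ − I_hole = 0.49175 − 0.030034 = 0.46172 kg m^2.

0.462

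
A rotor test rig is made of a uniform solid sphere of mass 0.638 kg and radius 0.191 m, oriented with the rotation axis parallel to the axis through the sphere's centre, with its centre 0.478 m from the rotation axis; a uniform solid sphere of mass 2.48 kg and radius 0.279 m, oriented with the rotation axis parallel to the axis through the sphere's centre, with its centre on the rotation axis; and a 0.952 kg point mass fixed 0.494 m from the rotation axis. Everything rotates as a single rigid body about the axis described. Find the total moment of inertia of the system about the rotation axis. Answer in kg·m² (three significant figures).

Solid sphere: I_cm = (2/5)MR² = (2/5)(0.638)(0.191)² = 0.00931 kg·m²; centre at d = 0.478 m, so I = I_cm + Md² gives I = 0.00931 + (0.638)(0.478)² = 0.15508 kg·m².
Solid sphere: I_cm = (2/5)MR² = (2/5)(2.48)(0.279)² = 0.077218 kg·m²; axis through the centre, so I = 0.077218 kg·m².
Point mass: I_cm = 0; centre at d = 0.494 m, so I = I_cm + Md² gives I = 0 + (0.952)(0.494)² = 0.23232 kg·m².
Total I = 0.15508 + 0.077218 + 0.23232 = 0.46462 kg·m².

0.465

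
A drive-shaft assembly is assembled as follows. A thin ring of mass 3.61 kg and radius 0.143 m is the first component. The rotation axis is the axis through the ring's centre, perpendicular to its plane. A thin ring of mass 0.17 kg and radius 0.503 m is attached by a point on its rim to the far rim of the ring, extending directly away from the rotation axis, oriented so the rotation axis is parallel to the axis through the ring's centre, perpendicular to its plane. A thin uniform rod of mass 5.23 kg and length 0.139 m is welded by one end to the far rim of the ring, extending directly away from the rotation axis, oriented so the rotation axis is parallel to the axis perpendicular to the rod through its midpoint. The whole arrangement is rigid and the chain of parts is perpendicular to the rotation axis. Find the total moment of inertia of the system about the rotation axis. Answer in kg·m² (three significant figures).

Thin ring: I_cm = MR² = (3.61)(0.143)² = 0.073821 kg·m²; axis through the centre, so I = 0.073821 kg·m².
Thin ring: I_cm = MR² = (0.17)(0.503)² = 0.043012 kg·m²; centre at d = 0.143 + 0.503 = 0.646 m, so I = I_cm + Md² gives I = 0.043012 + (0.17)(0.646)² = 0.11396 kg·m².
Thin rod: I_cm = (1/12)ML² = (1/12)(5.23)(0.139)² = 0.0084207 kg·m²; centre at d = 0.143 + 0.503 + 0.503 + 0.0695 = 1.2185 m, so I = I_cm + Md² gives I = 0.0084207 + (5.23)(1.2185)² = 7.7736 kg·m².
Total I = 0.073821 + 0.11396 + 7.7736 = 7.9614 kg·m².

7.96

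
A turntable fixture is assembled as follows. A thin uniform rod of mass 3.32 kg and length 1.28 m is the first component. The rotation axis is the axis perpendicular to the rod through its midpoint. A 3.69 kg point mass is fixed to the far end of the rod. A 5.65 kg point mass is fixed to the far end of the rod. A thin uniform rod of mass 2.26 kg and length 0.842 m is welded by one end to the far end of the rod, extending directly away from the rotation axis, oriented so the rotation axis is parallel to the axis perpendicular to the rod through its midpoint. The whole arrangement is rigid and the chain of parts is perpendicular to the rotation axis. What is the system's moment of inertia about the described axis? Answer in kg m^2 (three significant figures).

6.96

Thin rod: I_cm = (1/12)ML² = (1/12)(3.32)(1.28)² = 0.45329 kg m^2; axis through the centre, so I = 0.45329 kg m^2.
Point mass: I_cm = 0; centre at d = 0.64 m, so the parallel axis theorem gives I = 0 + (3.69)(0.64)² = 1.5114 kg m^2.
Point mass: I_cm = 0; centre at d = 0.64 m, so the parallel axis theorem gives I = 0 + (5.65)(0.64)² = 2.3142 kg m^2.
Thin rod: I_cm = (1/12)ML² = (1/12)(2.26)(0.842)² = 0.13352 kg m^2; centre at d = 0.64 + 0.421 = 1.061 m, so the parallel axis theorem gives I = 0.13352 + (2.26)(1.061)² = 2.6777 kg m^2.
Total I = 0.45329 + 1.5114 + 2.3142 + 2.6777 = 6.9566 kg m^2.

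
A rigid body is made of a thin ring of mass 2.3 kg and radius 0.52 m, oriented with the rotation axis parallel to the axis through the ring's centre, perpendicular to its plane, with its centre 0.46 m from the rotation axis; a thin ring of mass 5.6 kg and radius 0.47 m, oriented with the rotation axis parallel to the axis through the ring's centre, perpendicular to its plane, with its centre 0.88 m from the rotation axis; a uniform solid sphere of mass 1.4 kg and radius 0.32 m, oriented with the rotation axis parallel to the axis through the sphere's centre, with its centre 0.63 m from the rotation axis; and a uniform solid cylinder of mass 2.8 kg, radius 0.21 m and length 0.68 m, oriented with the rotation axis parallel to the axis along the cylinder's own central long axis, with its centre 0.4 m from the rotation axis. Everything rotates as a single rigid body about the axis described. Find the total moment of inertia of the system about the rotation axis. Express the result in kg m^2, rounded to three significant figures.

7.81

Thin ring: I_cm = MR² = (2.3)(0.52)² = 0.62192 kg m^2; centre at d = 0.46 m, so the parallel axis theorem gives I = 0.62192 + (2.3)(0.46)² = 1.1086 kg m^2.
Thin ring: I_cm = MR² = (5.6)(0.47)² = 1.237 kg m^2; centre at d = 0.88 m, so the parallel axis theorem gives I = 1.237 + (5.6)(0.88)² = 5.5737 kg m^2.
Solid sphere: I_cm = (2/5)MR² = (2/5)(1.4)(0.32)² = 0.057344 kg m^2; centre at d = 0.63 m, so the parallel axis theorem gives I = 0.057344 + (1.4)(0.63)² = 0.613 kg m^2.
Solid cylinder: I_cm = (1/2)MR² = (1/2)(2.8)(0.21)² = 0.06174 kg m^2; centre at d = 0.4 m, so the parallel axis theorem gives I = 0.06174 + (2.8)(0.4)² = 0.50974 kg m^2.
Total I = 1.1086 + 5.5737 + 0.613 + 0.50974 = 7.805 kg m^2.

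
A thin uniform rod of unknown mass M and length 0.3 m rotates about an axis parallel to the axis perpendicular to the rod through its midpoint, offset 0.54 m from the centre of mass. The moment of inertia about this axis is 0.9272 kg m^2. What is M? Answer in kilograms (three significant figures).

3.10

I = I_cm + Md² = (1/12)ML² + Md² = M·[0.0833333·(0.3)² + (0.54)²] = M·0.2991.
So M = 0.9272 / 0.2991 = 3.1 kg.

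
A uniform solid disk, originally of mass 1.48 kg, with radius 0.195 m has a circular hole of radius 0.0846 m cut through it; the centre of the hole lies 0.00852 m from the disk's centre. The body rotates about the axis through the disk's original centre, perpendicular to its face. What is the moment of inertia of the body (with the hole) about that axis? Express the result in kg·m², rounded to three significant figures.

0.0271

Unpierced body about its centre: I₀ = (1/2)MR² = (1/2)(1.48)(0.195)² = 0.028139 kg·m².
The removed disk has mass m = M·(r/R)² = (1.48)(0.0846/0.195)² = 0.27857 kg (same uniform areal density).
Its moment of inertia about the rotation axis (parallel-axis theorem): I_hole = (1/2)mr² + md² = (1/2)(0.27857)(0.0846)² + (0.27857)(0.00852)² = 0.0010171 kg·m².
Treating the hole as negative mass, I = I₀ − I_hole = 0.028139 − 0.0010171 = 0.027121 kg·m².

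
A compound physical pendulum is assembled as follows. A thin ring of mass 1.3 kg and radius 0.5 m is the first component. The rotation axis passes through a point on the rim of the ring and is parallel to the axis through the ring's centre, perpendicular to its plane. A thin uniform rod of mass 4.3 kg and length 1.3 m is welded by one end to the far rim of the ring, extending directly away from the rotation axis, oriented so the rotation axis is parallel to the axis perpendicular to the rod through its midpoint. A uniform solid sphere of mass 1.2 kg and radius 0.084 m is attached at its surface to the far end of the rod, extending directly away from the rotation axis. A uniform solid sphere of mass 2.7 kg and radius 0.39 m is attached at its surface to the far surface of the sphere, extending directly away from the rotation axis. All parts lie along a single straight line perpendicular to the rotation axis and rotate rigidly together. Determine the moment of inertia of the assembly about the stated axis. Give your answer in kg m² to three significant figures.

Thin ring: I_cm = MR² = (1.3)(0.5)² = 0.325 kg m²; centre at d = 0.5 m, so the parallel axis theorem gives I = 0.325 + (1.3)(0.5)² = 0.65 kg m².
Thin rod: I_cm = (1/12)ML² = (1/12)(4.3)(1.3)² = 0.60558 kg m²; centre at d = 0.5 + 0.5 + 0.65 = 1.65 m, so the parallel axis theorem gives I = 0.60558 + (4.3)(1.65)² = 12.312 kg m².
Solid sphere: I_cm = (2/5)MR² = (2/5)(1.2)(0.084)² = 0.0033869 kg m²; centre at d = 0.5 + 0.5 + 0.65 + 0.65 + 0.084 = 2.384 m, so the parallel axis theorem gives I = 0.0033869 + (1.2)(2.384)² = 6.8235 kg m².
Solid sphere: I_cm = (2/5)MR² = (2/5)(2.7)(0.39)² = 0.16427 kg m²; centre at d = 0.5 + 0.5 + 0.65 + 0.65 + 0.084 + 0.084 + 0.39 = 2.858 m, so the parallel axis theorem gives I = 0.16427 + (2.7)(2.858)² = 22.218 kg m².
Total I = 0.65 + 12.312 + 6.8235 + 22.218 = 42.004 kg m².

42.0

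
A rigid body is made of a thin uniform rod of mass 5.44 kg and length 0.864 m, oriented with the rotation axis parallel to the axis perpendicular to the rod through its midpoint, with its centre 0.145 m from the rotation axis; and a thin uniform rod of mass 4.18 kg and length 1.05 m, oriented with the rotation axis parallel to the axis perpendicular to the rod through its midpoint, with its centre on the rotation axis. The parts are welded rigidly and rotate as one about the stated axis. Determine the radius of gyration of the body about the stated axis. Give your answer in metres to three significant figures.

0.295

Thin rod: I_cm = (1/12)ML² = (1/12)(5.44)(0.864)² = 0.33841 kg m^2; centre at d = 0.145 m, so the parallel axis theorem gives I = 0.33841 + (5.44)(0.145)² = 0.45279 kg m^2.
Thin rod: I_cm = (1/12)ML² = (1/12)(4.18)(1.05)² = 0.38404 kg m^2; axis through the centre, so I = 0.38404 kg m^2.
Total I = 0.83683 kg m^2; total mass M = 9.62 kg.
k = √(I/M) = √(0.83683/9.62) = 0.29494 m.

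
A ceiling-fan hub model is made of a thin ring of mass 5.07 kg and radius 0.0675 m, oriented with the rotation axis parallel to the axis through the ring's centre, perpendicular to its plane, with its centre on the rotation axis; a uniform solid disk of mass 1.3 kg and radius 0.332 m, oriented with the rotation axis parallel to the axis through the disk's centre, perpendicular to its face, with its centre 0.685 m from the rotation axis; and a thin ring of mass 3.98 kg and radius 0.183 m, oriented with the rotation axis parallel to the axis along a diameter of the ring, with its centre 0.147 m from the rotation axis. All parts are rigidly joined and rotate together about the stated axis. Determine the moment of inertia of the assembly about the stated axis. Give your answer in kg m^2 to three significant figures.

0.857

Thin ring: I_cm = MR² = (5.07)(0.0675)² = 0.0231 kg m^2; axis through the centre, so I = 0.0231 kg m^2.
Solid disk: I_cm = (1/2)MR² = (1/2)(1.3)(0.332)² = 0.071646 kg m^2; centre at d = 0.685 m, so the parallel axis theorem gives I = 0.071646 + (1.3)(0.685)² = 0.68164 kg m^2.
Thin ring: I_cm = (1/2)MR² = (1/2)(3.98)(0.183)² = 0.066643 kg m^2; centre at d = 0.147 m, so the parallel axis theorem gives I = 0.066643 + (3.98)(0.147)² = 0.15265 kg m^2.
Total I = 0.0231 + 0.68164 + 0.15265 = 0.85739 kg m^2.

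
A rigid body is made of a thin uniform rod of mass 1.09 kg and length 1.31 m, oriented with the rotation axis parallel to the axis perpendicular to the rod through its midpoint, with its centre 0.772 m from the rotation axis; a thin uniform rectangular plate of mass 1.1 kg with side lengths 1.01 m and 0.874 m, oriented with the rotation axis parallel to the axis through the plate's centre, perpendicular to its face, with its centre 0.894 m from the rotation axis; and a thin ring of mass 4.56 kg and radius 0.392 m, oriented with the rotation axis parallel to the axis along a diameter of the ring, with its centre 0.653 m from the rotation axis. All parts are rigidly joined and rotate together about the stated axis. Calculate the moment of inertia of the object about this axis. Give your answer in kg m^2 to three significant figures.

Thin rod: I_cm = (1/12)ML² = (1/12)(1.09)(1.31)² = 0.15588 kg m^2; centre at d = 0.772 m, so the parallel axis theorem gives I = 0.15588 + (1.09)(0.772)² = 0.8055 kg m^2.
Rectangular plate: I_cm = (1/12)M(a²+b²) = (1/12)(1.1)[(1.01)² + (0.874)²] = 0.16353 kg m^2; centre at d = 0.894 m, so the parallel axis theorem gives I = 0.16353 + (1.1)(0.894)² = 1.0427 kg m^2.
Thin ring: I_cm = (1/2)MR² = (1/2)(4.56)(0.392)² = 0.35035 kg m^2; centre at d = 0.653 m, so the parallel axis theorem gives I = 0.35035 + (4.56)(0.653)² = 2.2948 kg m^2.
Total I = 0.8055 + 1.0427 + 2.2948 = 4.143 kg m^2.

4.14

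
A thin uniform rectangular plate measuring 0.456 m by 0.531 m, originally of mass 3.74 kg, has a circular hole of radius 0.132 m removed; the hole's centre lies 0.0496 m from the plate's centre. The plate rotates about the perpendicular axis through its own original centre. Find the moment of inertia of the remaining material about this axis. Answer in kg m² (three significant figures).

Unpierced body about its centre: I₀ = (1/12)M(a²+b²) = (1/12)(3.74)[(0.456)² + (0.531)²] = 0.15268 kg m².
The removed disk has mass m = M·πr²/(ab) = (3.74)·π(0.132)²/(0.456·0.531) = 0.84549 kg (same uniform areal density).
Its moment of inertia about the rotation axis (parallel-axis theorem): I_hole = (1/2)mr² + md² = (1/2)(0.84549)(0.132)² + (0.84549)(0.0496)² = 0.009446 kg m².
Treating the hole as negative mass, I = I₀ − I_hole = 0.15268 − 0.009446 = 0.14324 kg m².

0.143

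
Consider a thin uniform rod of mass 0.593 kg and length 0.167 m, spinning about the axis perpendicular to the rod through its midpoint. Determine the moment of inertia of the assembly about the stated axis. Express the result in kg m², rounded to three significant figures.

0.00138

I_cm = (1/12)ML² = (1/12)(0.593)(0.167)² = 0.0013782 kg m²; axis through the centre, so I = 0.0013782 kg m².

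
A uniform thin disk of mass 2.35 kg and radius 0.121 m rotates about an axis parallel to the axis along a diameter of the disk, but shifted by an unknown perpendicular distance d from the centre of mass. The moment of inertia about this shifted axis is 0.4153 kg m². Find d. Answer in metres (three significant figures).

0.416

About the centre-of-mass axis, I_cm = (1/4)MR² = (1/4)(2.35)(0.121)² = 0.0086016 kg m².
Parallel axis theorem: I = I_cm + Md², so Md² = 0.4153 − 0.0086016 = 0.4067 kg m².
d = √(0.4067 / 2.35) = 0.41601 m.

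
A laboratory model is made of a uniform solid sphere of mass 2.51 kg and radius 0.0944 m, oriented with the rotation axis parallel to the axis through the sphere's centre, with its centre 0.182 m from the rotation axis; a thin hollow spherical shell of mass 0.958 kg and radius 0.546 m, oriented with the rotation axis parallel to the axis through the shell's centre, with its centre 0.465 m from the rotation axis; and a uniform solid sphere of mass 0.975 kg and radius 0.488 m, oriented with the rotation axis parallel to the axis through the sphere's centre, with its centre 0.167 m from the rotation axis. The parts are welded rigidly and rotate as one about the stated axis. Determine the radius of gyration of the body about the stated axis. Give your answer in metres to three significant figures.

0.370

Solid sphere: I_cm = (2/5)MR² = (2/5)(2.51)(0.0944)² = 0.008947 kg m^2; centre at d = 0.182 m, so I = I_cm + Md² gives I = 0.008947 + (2.51)(0.182)² = 0.092088 kg m^2.
Spherical shell: I_cm = (2/3)MR² = (2/3)(0.958)(0.546)² = 0.1904 kg m^2; centre at d = 0.465 m, so I = I_cm + Md² gives I = 0.1904 + (0.958)(0.465)² = 0.39754 kg m^2.
Solid sphere: I_cm = (2/5)MR² = (2/5)(0.975)(0.488)² = 0.092876 kg m^2; centre at d = 0.167 m, so I = I_cm + Md² gives I = 0.092876 + (0.975)(0.167)² = 0.12007 kg m^2.
Total I = 0.6097 kg m^2; total mass M = 4.443 kg.
k = √(I/M) = √(0.6097/4.443) = 0.37044 m.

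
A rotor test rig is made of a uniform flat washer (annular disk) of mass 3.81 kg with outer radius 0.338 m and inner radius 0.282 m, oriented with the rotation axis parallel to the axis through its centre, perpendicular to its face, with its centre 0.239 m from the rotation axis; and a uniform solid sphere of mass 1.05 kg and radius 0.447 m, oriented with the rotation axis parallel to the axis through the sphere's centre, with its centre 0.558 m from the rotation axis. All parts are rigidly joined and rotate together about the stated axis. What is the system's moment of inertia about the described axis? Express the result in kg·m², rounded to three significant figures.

0.998

Annular disk: I_cm = (1/2)M(R²+r²) = (1/2)(3.81)[(0.338)² + (0.282)²] = 0.36913 kg·m²; centre at d = 0.239 m, so I = I_cm + Md² gives I = 0.36913 + (3.81)(0.239)² = 0.58676 kg·m².
Solid sphere: I_cm = (2/5)MR² = (2/5)(1.05)(0.447)² = 0.08392 kg·m²; centre at d = 0.558 m, so I = I_cm + Md² gives I = 0.08392 + (1.05)(0.558)² = 0.41085 kg·m².
Total I = 0.58676 + 0.41085 = 0.99761 kg·m².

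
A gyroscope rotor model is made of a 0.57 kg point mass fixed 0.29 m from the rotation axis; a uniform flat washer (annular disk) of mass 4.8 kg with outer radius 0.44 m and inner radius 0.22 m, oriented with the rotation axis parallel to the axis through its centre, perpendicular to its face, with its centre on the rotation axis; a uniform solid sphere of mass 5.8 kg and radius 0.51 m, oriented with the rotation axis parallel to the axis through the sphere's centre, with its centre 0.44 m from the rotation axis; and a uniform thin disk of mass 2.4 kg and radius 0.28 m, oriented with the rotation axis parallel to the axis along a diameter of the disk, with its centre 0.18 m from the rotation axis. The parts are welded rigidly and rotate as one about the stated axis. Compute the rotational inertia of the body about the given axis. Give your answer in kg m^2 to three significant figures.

2.48

Point mass: I_cm = 0; centre at d = 0.29 m, so I = I_cm + Md² gives I = 0 + (0.57)(0.29)² = 0.047937 kg m^2.
Annular disk: I_cm = (1/2)M(R²+r²) = (1/2)(4.8)[(0.44)² + (0.22)²] = 0.5808 kg m^2; axis through the centre, so I = 0.5808 kg m^2.
Solid sphere: I_cm = (2/5)MR² = (2/5)(5.8)(0.51)² = 0.60343 kg m^2; centre at d = 0.44 m, so I = I_cm + Md² gives I = 0.60343 + (5.8)(0.44)² = 1.7263 kg m^2.
Thin disk: I_cm = (1/4)MR² = (1/4)(2.4)(0.28)² = 0.04704 kg m^2; centre at d = 0.18 m, so I = I_cm + Md² gives I = 0.04704 + (2.4)(0.18)² = 0.1248 kg m^2.
Total I = 0.047937 + 0.5808 + 1.7263 + 0.1248 = 2.4798 kg m^2.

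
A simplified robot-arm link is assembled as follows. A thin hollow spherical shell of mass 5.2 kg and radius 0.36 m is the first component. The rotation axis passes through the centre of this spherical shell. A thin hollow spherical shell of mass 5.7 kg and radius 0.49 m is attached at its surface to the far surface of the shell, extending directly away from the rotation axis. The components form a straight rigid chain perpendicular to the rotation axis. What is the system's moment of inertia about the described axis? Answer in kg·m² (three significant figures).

Spherical shell: I_cm = (2/3)MR² = (2/3)(5.2)(0.36)² = 0.44928 kg·m²; axis through the centre, so I = 0.44928 kg·m².
Spherical shell: I_cm = (2/3)MR² = (2/3)(5.7)(0.49)² = 0.91238 kg·m²; centre at d = 0.36 + 0.49 = 0.85 m, so I = I_cm + Md² gives I = 0.91238 + (5.7)(0.85)² = 5.0306 kg·m².
Total I = 0.44928 + 5.0306 = 5.4799 kg·m².

5.48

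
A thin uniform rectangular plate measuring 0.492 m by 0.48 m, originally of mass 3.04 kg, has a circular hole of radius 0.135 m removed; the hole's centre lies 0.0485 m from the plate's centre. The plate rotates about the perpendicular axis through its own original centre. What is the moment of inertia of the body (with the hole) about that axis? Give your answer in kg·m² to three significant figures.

0.111

Unpierced body about its centre: I₀ = (1/12)M(a²+b²) = (1/12)(3.04)[(0.492)² + (0.48)²] = 0.11969 kg·m².
The removed disk has mass m = M·πr²/(ab) = (3.04)·π(0.135)²/(0.492·0.48) = 0.73703 kg (same uniform areal density).
Its moment of inertia about the rotation axis (parallel-axis theorem): I_hole = (1/2)mr² + md² = (1/2)(0.73703)(0.135)² + (0.73703)(0.0485)² = 0.0084499 kg·m².
Treating the hole as negative mass, I = I₀ − I_hole = 0.11969 − 0.0084499 = 0.11124 kg·m².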